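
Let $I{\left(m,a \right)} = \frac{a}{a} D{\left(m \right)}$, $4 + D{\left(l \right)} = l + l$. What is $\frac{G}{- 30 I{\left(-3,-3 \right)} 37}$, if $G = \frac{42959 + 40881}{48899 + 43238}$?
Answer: $\frac{4192}{51136035} \approx 8.1977 \cdot 10^{-5}$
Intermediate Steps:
$D{\left(l \right)} = -4 + 2 l$ ($D{\left(l \right)} = -4 + \left(l + l\right) = -4 + 2 l$)
$I{\left(m,a \right)} = -4 + 2 m$ ($I{\left(m,a \right)} = \frac{a}{a} \left(-4 + 2 m\right) = 1 \left(-4 + 2 m\right) = -4 + 2 m$)
$G = \frac{83840}{92137} \approx 0.90995$
$\frac{G}{- 30 I{\left(-3,-3 \right)} 37} = \frac{83840}{92137 - 30 \left(-4 + 2 \left(-3\right)\right) 37} = \frac{83840}{92137 - 30 \left(-4 - 6\right) 37} = \frac{83840}{92137 \left(-30\right) \left(-10\right) 37} = \frac{83840}{92137 \cdot 300 \cdot 37} = \frac{83840}{92137 \cdot 11100} = \frac{83840}{92137} \cdot \frac{1}{11100} = \frac{4192}{51136035}$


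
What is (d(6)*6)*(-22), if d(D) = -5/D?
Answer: 110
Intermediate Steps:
(d(6)*6)*(-22) = (-5/6*6)*(-22) = (-5*⅙*6)*(-22) = -⅚*6*(-22) = -5*(-22) = 110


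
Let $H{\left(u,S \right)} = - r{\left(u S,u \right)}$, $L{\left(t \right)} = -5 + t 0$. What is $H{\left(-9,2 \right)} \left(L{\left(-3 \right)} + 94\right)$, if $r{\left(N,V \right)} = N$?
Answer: $1602$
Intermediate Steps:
$L{\left(t \right)} = -5$ ($L{\left(t \right)} = -5 + 0 = -5$)
$H{\left(u,S \right)} = - S u$ ($H{\left(u,S \right)} = - u S = - S u$)
$H{\left(-9,2 \right)} \left(L{\left(-3 \right)} + 94\right) = \left(-1\right) 2 \left(-9\right) \left(-5 + 94\right) = 18 \cdot 89 = 1602$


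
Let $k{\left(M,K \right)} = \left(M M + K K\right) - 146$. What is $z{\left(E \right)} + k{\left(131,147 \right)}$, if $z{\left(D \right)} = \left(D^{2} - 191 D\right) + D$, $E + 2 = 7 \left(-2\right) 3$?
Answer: $48920$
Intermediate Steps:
$k{\left(M,K \right)} = -146 + K^{2} + M^{2}$ ($k{\left(M,K \right)} = \left(M^{2} + K^{2}\right) - 146 = \left(K^{2} + M^{2}\right) - 146 = -146 + K^{2} + M^{2}$)
$E = -44$ ($E = -2 + 7 \left(-2\right) 3 = -2 - 42 = -44$)
$z{\left(D \right)} = D^{2} - 190 D$
$z{\left(E \right)} + k{\left(131,147 \right)} = - 44 \left(-190 - 44\right) + \left(-146 + 147^{2} + 131^{2}\right) = \left(-44\right) \left(-234\right) + \left(-146 + 21609 + 17161\right) = 10296 + 38624 = 48920$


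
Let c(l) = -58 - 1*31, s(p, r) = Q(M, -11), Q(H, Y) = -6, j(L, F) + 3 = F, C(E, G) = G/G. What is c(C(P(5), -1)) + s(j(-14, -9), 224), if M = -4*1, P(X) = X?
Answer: -95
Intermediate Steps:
C(E, G) = 1
j(L, F) = -3 + F
M = -4
s(p, r) = -6
c(l) = -89 (c(l) = -58 - 31 = -89)
c(C(P(5), -1)) + s(j(-14, -9), 224) = -89 - 6 = -95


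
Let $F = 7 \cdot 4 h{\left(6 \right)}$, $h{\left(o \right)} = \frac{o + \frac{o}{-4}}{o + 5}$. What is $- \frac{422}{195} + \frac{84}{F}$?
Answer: $\frac{336}{65} \approx 5.1692$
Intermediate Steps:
$h{\left(o \right)} = \frac{3 o}{4 \left(5 + o\right)}$ ($h{\left(o \right)} = \frac{o + o \left(- \frac{1}{4}\right)}{5 + o} = \frac{o - \frac{o}{4}}{5 + o} = \frac{\frac{3}{4} o}{5 + o} = \frac{3 o}{4 \left(5 + o\right)}$)
$F = \frac{126}{11}$ ($F = 7 \cdot 4 \cdot \frac{3}{4} \cdot 6 \frac{1}{5 + 6} = 28 \cdot \frac{3}{4} \cdot 6 \cdot \frac{1}{11} = 28 \cdot \frac{9}{22} = \frac{126}{11} \approx 11.455$)
$- \frac{422}{195} + \frac{84}{F} = - \frac{422}{195} + \frac{84}{\frac{126}{11}} = \left(-422\right) \frac{1}{195} + 84 \cdot \frac{11}{126} = - \frac{422}{195} + \frac{22}{3} = \frac{336}{65}$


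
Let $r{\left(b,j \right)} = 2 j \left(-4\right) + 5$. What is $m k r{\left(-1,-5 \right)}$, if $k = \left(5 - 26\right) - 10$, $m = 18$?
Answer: $-25110$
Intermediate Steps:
$r{\left(b,j \right)} = 5 - 8 j$ ($r{\left(b,j \right)} = - 8 j + 5 = 5 - 8 j$)
$k = -31$ ($k = -21 - 10 = -31$)
$m k r{\left(-1,-5 \right)} = 18 \left(-31\right) \left(5 - -40\right) = - 558 \left(5 + 40\right) = \left(-558\right) 45 = -25110$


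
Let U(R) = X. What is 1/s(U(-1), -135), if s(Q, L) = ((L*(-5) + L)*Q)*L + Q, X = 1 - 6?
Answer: 1/364495 ≈ 2.7435e-6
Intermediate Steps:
X = -5
U(R) = -5
s(Q, L) = Q - 4*Q*L**2 (s(Q, L) = ((-5*L + L)*Q)*L + Q = ((-4*L)*Q)*L + Q = (-4*L*Q)*L + Q = -4*Q*L**2 + Q = Q - 4*Q*L**2)
1/s(U(-1), -135) = 1/(-5*(1 - 4*(-135)**2)) = 1/(-5*(1 - 4*18225)) = 1/(-5*(1 - 72900)) = 1/(-5*(-72899)) = 1/364495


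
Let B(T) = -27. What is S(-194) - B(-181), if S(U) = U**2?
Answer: 37663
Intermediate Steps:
S(-194) - B(-181) = (-194)**2 - 1*(-27) = 37636 + 27 = 37663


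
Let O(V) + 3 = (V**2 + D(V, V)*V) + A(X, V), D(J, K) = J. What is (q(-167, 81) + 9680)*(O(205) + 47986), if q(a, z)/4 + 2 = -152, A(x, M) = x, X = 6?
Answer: 1196801496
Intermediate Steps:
q(a, z) = -616 (q(a, z) = -8 + 4*(-152) = -8 - 608 = -616)
O(V) = 3 + 2*V**2 (O(V) = -3 + ((V**2 + V*V) + 6) = -3 + ((V**2 + V**2) + 6) = -3 + (2*V**2 + 6) = -3 + (6 + 2*V**2) = 3 + 2*V**2)
(q(-167, 81) + 9680)*(O(205) + 47986) = (-616 + 9680)*((3 + 2*205**2) + 47986) = 9064*((3 + 2*42025) + 47986) = 9064*((3 + 84050) + 47986) = 9064*(84053 + 47986) = 9064*132039 = 1196801496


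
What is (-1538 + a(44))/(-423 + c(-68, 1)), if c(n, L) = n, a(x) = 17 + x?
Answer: 1477/491 ≈ 3.0081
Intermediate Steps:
(-1538 + a(44))/(-423 + c(-68, 1)) = (-1538 + (17 + 44))/(-423 - 68) = (-1538 + 61)/(-491) = -1477*(-1/491) = 1477/491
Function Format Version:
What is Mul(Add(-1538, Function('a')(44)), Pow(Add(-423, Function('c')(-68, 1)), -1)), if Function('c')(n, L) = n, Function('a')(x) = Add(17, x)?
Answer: Rational(1477, 491) ≈ 3.0081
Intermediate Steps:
Mul(Add(-1538, Function('a')(44)), Pow(Add(-423, Function('c')(-68, 1)), -1)) = Mul(Add(-1538, Add(17, 44)), Pow(Add(-423, -68), -1)) = Mul(Add(-1538, 61), Pow(-491, -1)) = Mul(-1477, Rational(-1, 491)) = Rational(1477, 491)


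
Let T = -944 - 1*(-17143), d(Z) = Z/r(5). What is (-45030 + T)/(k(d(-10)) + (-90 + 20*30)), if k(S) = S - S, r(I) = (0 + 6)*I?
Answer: -28831/510 ≈ -56.531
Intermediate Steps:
r(I) = 6*I
d(Z) = Z/30 (d(Z) = Z/((6*5)) = Z/30)
T = 16199 (T = -944 + 17143 = 16199)
k(S) = 0
(-45030 + T)/(k(d(-10)) + (-90 + 20*30)) = (-45030 + 16199)/(0 + (-90 + 20*30)) = -28831/(0 + (-90 + 600)) = -28831/(0 + 510) = -28831/510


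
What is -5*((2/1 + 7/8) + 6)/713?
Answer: -355/5704 ≈ -0.062237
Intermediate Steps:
-5*((2/1 + 7/8) + 6)/713 = -5*((2*1 + 7*(1/8)) + 6)*(1/713) = -5*((2 + 7/8) + 6)*(1/713) = -5*(23/8 + 6)*(1/713) = -5*71/8*(1/713) = -355/8*1/713 = -355/5704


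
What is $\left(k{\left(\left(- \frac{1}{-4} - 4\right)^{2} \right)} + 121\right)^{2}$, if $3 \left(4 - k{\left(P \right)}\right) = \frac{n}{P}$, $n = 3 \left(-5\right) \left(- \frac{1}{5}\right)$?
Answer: $\frac{790115881}{50625} \approx 15607.0$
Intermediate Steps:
$n = 3$ ($n = - 15 \left(\left(-1\right) \frac{1}{5}\right) = \left(-15\right) \left(- \frac{1}{5}\right) = 3$)
$k{\left(P \right)} = 4 - \frac{1}{P}$ ($k{\left(P \right)} = 4 - \frac{3 \frac{1}{P}}{3} = 4 - \frac{1}{P}$)
$\left(k{\left(\left(- \frac{1}{-4} - 4\right)^{2} \right)} + 121\right)^{2} = \left(\left(4 - \frac{1}{\left(- \frac{1}{-4} - 4\right)^{2}}\right) + 121\right)^{2} = \left(\left(4 - \frac{1}{\left(\left(-1\right) \left(- \frac{1}{4}\right) - 4\right)^{2}}\right) + 121\right)^{2} = \left(\left(4 - \frac{1}{\left(\frac{1}{4} - 4\right)^{2}}\right) + 121\right)^{2} = \left(\left(4 - \frac{1}{\left(- \frac{15}{4}\right)^{2}}\right) + 121\right)^{2} = \left(\left(4 - \frac{1}{\frac{225}{16}}\right) + 121\right)^{2} = \left(\left(4 - \frac{16}{225}\right) + 121\right)^{2} = \left(\frac{884}{225} + 121\right)^{2} = \left(\frac{28109}{225}\right)^{2} = \frac{790115881}{50625}$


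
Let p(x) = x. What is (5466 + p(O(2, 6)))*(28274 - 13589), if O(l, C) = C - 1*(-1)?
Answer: 80371005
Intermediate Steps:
O(l, C) = 1 + C (O(l, C) = C + 1 = 1 + C)
(5466 + p(O(2, 6)))*(28274 - 13589) = (5466 + (1 + 6))*(28274 - 13589) = (5466 + 7)*14685 = 5473*14685 = 80371005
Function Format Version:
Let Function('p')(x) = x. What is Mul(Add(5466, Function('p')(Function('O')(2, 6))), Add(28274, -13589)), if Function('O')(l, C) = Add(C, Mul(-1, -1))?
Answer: 80371005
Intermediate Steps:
Function('O')(l, C) = Add(1, C) (Function('O')(l, C) = Add(C, 1) = Add(1, C))
Mul(Add(5466, Function('p')(Function('O')(2, 6))), Add(28274, -13589)) = Mul(Add(5466, Add(1, 6)), Add(28274, -13589)) = Mul(Add(5466, 7), 14685) = Mul(5473, 14685) = 80371005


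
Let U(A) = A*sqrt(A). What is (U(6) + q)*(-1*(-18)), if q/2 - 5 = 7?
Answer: 432 + 108*sqrt(6) ≈ 696.54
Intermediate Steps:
q = 24 (q = 10 + 2*7 = 10 + 14 = 24)
U(A) = A**(3/2)
(U(6) + q)*(-1*(-18)) = (6**(3/2) + 24)*(-1*(-18)) = (6*sqrt(6) + 24)*18 = (24 + 6*sqrt(6))*18 = 432 + 108*sqrt(6)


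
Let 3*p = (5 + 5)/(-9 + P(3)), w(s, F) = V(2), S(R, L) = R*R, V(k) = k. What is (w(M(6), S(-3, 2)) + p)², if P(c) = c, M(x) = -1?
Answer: 169/81 ≈ 2.0864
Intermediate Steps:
S(R, L) = R²
w(s, F) = 2
p = -5/9 (p = ((5 + 5)/(-9 + 3))/3 = (10/(-6))/3 = (10*(-⅙))/3 = (⅓)*(-5/3) = -5/9 ≈ -0.55556)
(w(M(6), S(-3, 2)) + p)² = (2 - 5/9)² = (13/9)² = 169/81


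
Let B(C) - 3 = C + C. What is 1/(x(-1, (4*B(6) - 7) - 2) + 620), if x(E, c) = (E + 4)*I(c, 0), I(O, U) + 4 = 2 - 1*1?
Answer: 1/611 ≈ 0.0016367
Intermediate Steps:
B(C) = 3 + 2*C (B(C) = 3 + (C + C) = 3 + 2*C)
I(O, U) = -3 (I(O, U) = -4 + (2 - 1*1) = -4 + (2 - 1) = -4 + 1 = -3)
x(E, c) = -12 - 3*E (x(E, c) = (E + 4)*(-3) = (4 + E)*(-3) = -12 - 3*E)
1/(x(-1, (4*B(6) - 7) - 2) + 620) = 1/((-12 - 3*(-1)) + 620) = 1/((-12 + 3) + 620) = 1/(-9 + 620) = 1/611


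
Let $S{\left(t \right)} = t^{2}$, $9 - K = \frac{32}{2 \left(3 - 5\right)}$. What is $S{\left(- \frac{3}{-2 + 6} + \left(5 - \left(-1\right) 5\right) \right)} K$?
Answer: $\frac{23273}{16} \approx 1454.6$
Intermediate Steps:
$K = 17$ ($K = 9 - \frac{32}{2 \left(3 - 5\right)} = 9 - \frac{32}{2 \left(-2\right)} = 9 - \frac{32}{-4} = 9 - 32 \left(- \frac{1}{4}\right) = 9 - -8 = 9 + 8 = 17$)
$S{\left(- \frac{3}{-2 + 6} + \left(5 - \left(-1\right) 5\right) \right)} K = \left(- \frac{3}{-2 + 6} + \left(5 - \left(-1\right) 5\right)\right)^{2} \cdot 17 = \left(- \frac{3}{4} + \left(5 - -5\right)\right)^{2} \cdot 17 = \left(\left(-3\right) \frac{1}{4} + \left(5 + 5\right)\right)^{2} \cdot 17 = \left(- \frac{3}{4} + 10\right)^{2} \cdot 17 = \left(\frac{37}{4}\right)^{2} \cdot 17 = \frac{1369}{16} \cdot 17 = \frac{23273}{16}$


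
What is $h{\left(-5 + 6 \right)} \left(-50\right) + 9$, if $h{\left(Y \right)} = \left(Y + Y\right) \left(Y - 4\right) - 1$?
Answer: $359$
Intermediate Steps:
$h{\left(Y \right)} = -1 + 2 Y \left(-4 + Y\right)$ ($h{\left(Y \right)} = 2 Y \left(-4 + Y\right) - 1 = -1 + 2 Y \left(-4 + Y\right)$)
$h{\left(-5 + 6 \right)} \left(-50\right) + 9 = \left(-1 - 8 \left(-5 + 6\right) + 2 \left(-5 + 6\right)^{2}\right) \left(-50\right) + 9 = \left(-1 - 8 + 2 \cdot 1^{2}\right) \left(-50\right) + 9 = \left(-1 - 8 + 2 \cdot 1\right) \left(-50\right) + 9 = \left(-1 - 8 + 2\right) \left(-50\right) + 9 = \left(-7\right) \left(-50\right) + 9 = 350 + 9 = 359$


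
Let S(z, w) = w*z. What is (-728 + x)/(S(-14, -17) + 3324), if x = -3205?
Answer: -3933/3562 ≈ -1.1042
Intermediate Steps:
(-728 + x)/(S(-14, -17) + 3324) = (-728 - 3205)/(-17*(-14) + 3324) = -3933/(238 + 3324) = -3933/3562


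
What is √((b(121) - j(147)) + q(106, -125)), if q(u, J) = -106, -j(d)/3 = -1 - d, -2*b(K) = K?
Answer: I*√2442/2 ≈ 24.708*I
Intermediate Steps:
b(K) = -K/2
j(d) = 3 + 3*d (j(d) = -3*(-1 - d) = 3 + 3*d)
√((b(121) - j(147)) + q(106, -125)) = √((-½*121 - (3 + 3*147)) - 106) = √((-121/2 - (3 + 441)) - 106) = √((-121/2 - 1*444) - 106) = √((-121/2 - 444) - 106) = √(-1009/2 - 106) = √(-1221/2) = I*√2442/2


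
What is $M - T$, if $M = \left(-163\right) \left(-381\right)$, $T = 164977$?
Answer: $-102874$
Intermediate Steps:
$M = 62103$
$M - T = 62103 - 164977 = -102874$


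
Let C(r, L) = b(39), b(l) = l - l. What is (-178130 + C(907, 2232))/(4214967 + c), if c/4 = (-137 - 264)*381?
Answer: -178130/3603843 ≈ -0.049428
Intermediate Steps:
b(l) = 0
C(r, L) = 0
c = -611124 (c = 4*((-137 - 264)*381) = 4*(-401*381) = 4*(-152781) = -611124)
(-178130 + C(907, 2232))/(4214967 + c) = (-178130 + 0)/(4214967 - 611124) = -178130/3603843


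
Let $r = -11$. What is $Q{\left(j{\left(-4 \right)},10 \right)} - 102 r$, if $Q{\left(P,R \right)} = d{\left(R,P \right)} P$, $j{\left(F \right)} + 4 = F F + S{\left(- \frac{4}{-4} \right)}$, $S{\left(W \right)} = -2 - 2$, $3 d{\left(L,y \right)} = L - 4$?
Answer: $1138$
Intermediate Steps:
$d{\left(L,y \right)} = - \frac{4}{3} + \frac{L}{3}$ ($d{\left(L,y \right)} = \frac{L - 4}{3} = \frac{-4 + L}{3} = - \frac{4}{3} + \frac{L}{3}$)
$S{\left(W \right)} = -4$
$j{\left(F \right)} = -8 + F^{2}$ ($j{\left(F \right)} = -4 + \left(F F - 4\right) = -4 + \left(F^{2} - 4\right) = -4 + \left(-4 + F^{2}\right) = -8 + F^{2}$)
$Q{\left(P,R \right)} = P \left(- \frac{4}{3} + \frac{R}{3}\right)$ ($Q{\left(P,R \right)} = \left(- \frac{4}{3} + \frac{R}{3}\right) P = P \left(- \frac{4}{3} + \frac{R}{3}\right)$)
$Q{\left(j{\left(-4 \right)},10 \right)} - 102 r = \frac{\left(-8 + \left(-4\right)^{2}\right) \left(-4 + 10\right)}{3} - -1122 = \frac{1}{3} \left(-8 + 16\right) 6 + 1122 = \frac{1}{3} \cdot 8 \cdot 6 + 1122 = 16 + 1122 = 1138$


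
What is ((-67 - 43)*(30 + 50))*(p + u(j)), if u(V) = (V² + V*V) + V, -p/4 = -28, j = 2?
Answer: -1073600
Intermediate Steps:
p = 112 (p = -4*(-28) = 112)
u(V) = V + 2*V² (u(V) = (V² + V²) + V = 2*V² + V = V + 2*V²)
((-67 - 43)*(30 + 50))*(p + u(j)) = ((-67 - 43)*(30 + 50))*(112 + 2*(1 + 2*2)) = (-110*80)*(112 + 2*(1 + 4)) = -8800*(112 + 2*5) = -8800*(112 + 10) = -8800*122 = -1073600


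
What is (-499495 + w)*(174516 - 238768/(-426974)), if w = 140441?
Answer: -13377280865584504/213487 ≈ -6.2661e+10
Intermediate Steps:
(-499495 + w)*(174516 - 238768/(-426974)) = (-499495 + 140441)*(174516 - 238768/(-426974)) = -359054*(174516 - 238768*(-1/426974)) = -359054*(174516 + 119384/213487) = -359054*37257016676/213487 = -13377280865584504/213487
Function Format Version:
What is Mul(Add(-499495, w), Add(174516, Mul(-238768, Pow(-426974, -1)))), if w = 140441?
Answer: Rational(-13377280865584504, 213487) ≈ -6.2661e+10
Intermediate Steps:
Mul(Add(-499495, w), Add(174516, Mul(-238768, Pow(-426974, -1)))) = Mul(Add(-499495, 140441), Add(174516, Mul(-238768, Pow(-426974, -1)))) = Mul(-359054, Add(174516, Mul(-238768, Rational(-1, 426974)))) = Mul(-359054, Add(174516, Rational(119384, 213487))) = Mul(-359054, Rational(37257016676, 213487)) = Rational(-13377280865584504, 213487)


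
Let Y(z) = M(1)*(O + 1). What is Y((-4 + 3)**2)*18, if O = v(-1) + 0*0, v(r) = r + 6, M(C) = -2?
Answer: -216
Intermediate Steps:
v(r) = 6 + r
O = 5 (O = (6 - 1) + 0*0 = 5 + 0 = 5)
Y(z) = -12 (Y(z) = -2*(5 + 1) = -2*6 = -12)
Y((-4 + 3)**2)*18 = -12*18 = -216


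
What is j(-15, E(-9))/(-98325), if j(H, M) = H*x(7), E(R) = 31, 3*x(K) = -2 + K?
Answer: 1/3933 ≈ 0.00025426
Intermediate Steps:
x(K) = -⅔ + K/3 (x(K) = (-2 + K)/3 = -⅔ + K/3)
j(H, M) = 5*H/3 (j(H, M) = H*(-⅔ + (⅓)*7) = H*(-⅔ + 7/3) = H*(5/3) = 5*H/3)
j(-15, E(-9))/(-98325) = ((5/3)*(-15))/(-98325) = -25*(-1/98325) = 1/3933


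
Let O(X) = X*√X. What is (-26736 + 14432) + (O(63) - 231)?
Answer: -12535 + 189*√7 ≈ -12035.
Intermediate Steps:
O(X) = X^(3/2)
(-26736 + 14432) + (O(63) - 231) = (-26736 + 14432) + (63^(3/2) - 231) = -12304 + (189*√7 - 231) = -12304 + (-231 + 189*√7) = -12535 + 189*√7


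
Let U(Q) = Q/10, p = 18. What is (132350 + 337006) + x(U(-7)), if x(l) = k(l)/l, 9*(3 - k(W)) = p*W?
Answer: 3285448/7 ≈ 4.6935e+5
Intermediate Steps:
k(W) = 3 - 2*W
U(Q) = Q/10 (U(Q) = Q*(⅒) = Q/10)
x(l) = (3 - 2*l)/l
(132350 + 337006) + x(U(-7)) = (132350 + 337006) + (-2 + 3/(((⅒)*(-7)))) = 469356 + (-2 + 3/(-7/10)) = 469356 + (-2 + 3*(-10/7)) = 469356 + (-2 - 30/7) = 469356 - 44/7 = 3285448/7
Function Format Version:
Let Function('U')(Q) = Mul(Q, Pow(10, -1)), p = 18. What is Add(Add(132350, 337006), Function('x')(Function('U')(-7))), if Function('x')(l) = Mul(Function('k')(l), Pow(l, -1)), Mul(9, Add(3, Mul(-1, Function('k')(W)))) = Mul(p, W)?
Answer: Rational(3285448, 7) ≈ 4.6935e+5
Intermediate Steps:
Function('k')(W) = Add(3, Mul(-2, W)) (Function('k')(W) = Add(3, Mul(Rational(-1, 9), Mul(18, W))) = Add(3, Mul(-2, W)))
Function('U')(Q) = Mul(Rational(1, 10), Q) (Function('U')(Q) = Mul(Q, Rational(1, 10)) = Mul(Rational(1, 10), Q))
Function('x')(l) = Mul(Pow(l, -1), Add(3, Mul(-2, l))) (Function('x')(l) = Mul(Add(3, Mul(-2, l)), Pow(l, -1)) = Mul(Pow(l, -1), Add(3, Mul(-2, l))))
Add(Add(132350, 337006), Function('x')(Function('U')(-7))) = Add(Add(132350, 337006), Add(-2, Mul(3, Pow(Mul(Rational(1, 10), -7), -1)))) = Add(469356, Add(-2, Mul(3, Pow(Rational(-7, 10), -1)))) = Add(469356, Add(-2, Mul(3, Rational(-10, 7)))) = Add(469356, Add(-2, Rational(-30, 7))) = Add(469356, Rational(-44, 7)) = Rational(3285448, 7)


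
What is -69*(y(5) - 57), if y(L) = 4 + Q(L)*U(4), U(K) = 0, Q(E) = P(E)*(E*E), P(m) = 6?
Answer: 3657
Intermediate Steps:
Q(E) = 6*E² (Q(E) = 6*(E*E) = 6*E²)
y(L) = 4 (y(L) = 4 + (6*L²)*0 = 4 + 0 = 4)
-69*(y(5) - 57) = -69*(4 - 57) = -69*(-53) = 3657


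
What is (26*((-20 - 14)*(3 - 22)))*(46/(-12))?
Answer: -193154/3 ≈ -64385.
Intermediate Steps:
(26*((-20 - 14)*(3 - 22)))*(46/(-12)) = (26*(-34*(-19)))*(46*(-1/12)) = (26*646)*(-23/6) = 16796*(-23/6) = -193154/3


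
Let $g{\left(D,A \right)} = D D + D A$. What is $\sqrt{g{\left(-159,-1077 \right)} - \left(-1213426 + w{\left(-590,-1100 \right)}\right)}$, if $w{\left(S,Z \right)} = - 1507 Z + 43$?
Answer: $7 i \sqrt{5057} \approx 497.79 i$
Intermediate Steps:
$g{\left(D,A \right)} = D^{2} + A D$
$w{\left(S,Z \right)} = 43 - 1507 Z$
$\sqrt{g{\left(-159,-1077 \right)} - \left(-1213426 + w{\left(-590,-1100 \right)}\right)} = \sqrt{- 159 \left(-1077 - 159\right) + \left(1213426 - \left(43 - -1657700\right)\right)} = \sqrt{\left(-159\right) \left(-1236\right) + \left(1213426 - \left(43 + 1657700\right)\right)} = \sqrt{196524 + \left(1213426 - 1657743\right)} = \sqrt{196524 - 444317} = \sqrt{-247793} = 7 i \sqrt{5057}$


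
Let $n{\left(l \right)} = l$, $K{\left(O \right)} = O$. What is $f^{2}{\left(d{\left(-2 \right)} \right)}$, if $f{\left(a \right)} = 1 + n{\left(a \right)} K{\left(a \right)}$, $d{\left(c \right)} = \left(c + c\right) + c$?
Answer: $1369$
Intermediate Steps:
$d{\left(c \right)} = 3 c$ ($d{\left(c \right)} = 2 c + c = 3 c$)
$f{\left(a \right)} = 1 + a^{2}$ ($f{\left(a \right)} = 1 + a a = 1 + a^{2}$)
$f^{2}{\left(d{\left(-2 \right)} \right)} = \left(1 + \left(3 \left(-2\right)\right)^{2}\right)^{2} = \left(1 + \left(-6\right)^{2}\right)^{2} = \left(1 + 36\right)^{2} = 37^{2} = 1369$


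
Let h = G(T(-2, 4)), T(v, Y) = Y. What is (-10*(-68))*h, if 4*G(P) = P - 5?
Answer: -170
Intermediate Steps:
G(P) = -5/4 + P/4 (G(P) = (P - 5)/4 = (-5 + P)/4 = -5/4 + P/4)
h = -¼ (h = -5/4 + (¼)*4 = -5/4 + 1 = -¼ ≈ -0.25000)
(-10*(-68))*h = -10*(-68)*(-¼) = 680*(-¼) = -170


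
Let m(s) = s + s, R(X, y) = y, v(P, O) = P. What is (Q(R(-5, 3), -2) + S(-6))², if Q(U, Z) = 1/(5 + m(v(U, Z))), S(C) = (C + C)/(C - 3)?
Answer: 2209/1089 ≈ 2.0285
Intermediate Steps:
m(s) = 2*s
S(C) = 2*C/(-3 + C) (S(C) = (2*C)/(-3 + C) = 2*C/(-3 + C))
Q(U, Z) = 1/(5 + 2*U)
(Q(R(-5, 3), -2) + S(-6))² = (1/(5 + 2*3) + 2*(-6)/(-3 - 6))² = (1/(5 + 6) + 2*(-6)/(-9))² = (1/11 + 2*(-6)*(-⅑))² = (1/11 + 4/3)² = (47/33)² = 2209/1089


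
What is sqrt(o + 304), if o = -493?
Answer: 3*I*sqrt(21) ≈ 13.748*I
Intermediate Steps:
sqrt(o + 304) = sqrt(-493 + 304) = sqrt(-189) = 3*I*sqrt(21)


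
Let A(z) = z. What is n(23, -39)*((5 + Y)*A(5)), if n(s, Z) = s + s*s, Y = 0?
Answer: 13800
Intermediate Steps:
n(s, Z) = s + s²
n(23, -39)*((5 + Y)*A(5)) = (23*(1 + 23))*((5 + 0)*5) = (23*24)*(5*5) = 552*25 = 13800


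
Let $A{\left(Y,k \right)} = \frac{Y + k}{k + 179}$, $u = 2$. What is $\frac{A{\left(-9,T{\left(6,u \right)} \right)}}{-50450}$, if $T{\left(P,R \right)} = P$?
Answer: $\frac{3}{9333250} \approx 3.2143 \cdot 10^{-7}$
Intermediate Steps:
$A{\left(Y,k \right)} = \frac{Y + k}{179 + k}$
$\frac{A{\left(-9,T{\left(6,u \right)} \right)}}{-50450} = \frac{\frac{1}{179 + 6} \left(-9 + 6\right)}{-50450} = \frac{1}{185} \left(-3\right) \left(- \frac{1}{50450}\right) = \left(- \frac{3}{185}\right) \left(- \frac{1}{50450}\right) = \frac{3}{9333250}$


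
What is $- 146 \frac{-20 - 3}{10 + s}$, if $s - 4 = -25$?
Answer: $- \frac{3358}{11} \approx -305.27$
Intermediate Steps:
$s = -21$ ($s = 4 - 25 = -21$)
$- 146 \frac{-20 - 3}{10 + s} = - 146 \frac{-20 - 3}{10 - 21} = - 146 \left(- \frac{23}{-11}\right) = - 146 \left(\left(-23\right) \left(- \frac{1}{11}\right)\right) = \left(-146\right) \frac{23}{11} = - \frac{3358}{11}$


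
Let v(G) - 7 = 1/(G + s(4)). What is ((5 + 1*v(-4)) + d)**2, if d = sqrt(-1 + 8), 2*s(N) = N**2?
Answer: 2513/16 + 49*sqrt(7)/2 ≈ 221.88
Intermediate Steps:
s(N) = N**2/2
v(G) = 7 + 1/(8 + G) (v(G) = 7 + 1/(G + (1/2)*4**2) = 7 + 1/(G + (1/2)*16) = 7 + 1/(G + 8) = 7 + 1/(8 + G))
d = sqrt(7) ≈ 2.6458
((5 + 1*v(-4)) + d)**2 = ((5 + 1*((57 + 7*(-4))/(8 - 4))) + sqrt(7))**2 = ((5 + 1*((57 - 28)/4)) + sqrt(7))**2 = ((5 + 1*((1/4)*29)) + sqrt(7))**2 = ((5 + 1*(29/4)) + sqrt(7))**2 = ((5 + 29/4) + sqrt(7))**2 = (49/4 + sqrt(7))**2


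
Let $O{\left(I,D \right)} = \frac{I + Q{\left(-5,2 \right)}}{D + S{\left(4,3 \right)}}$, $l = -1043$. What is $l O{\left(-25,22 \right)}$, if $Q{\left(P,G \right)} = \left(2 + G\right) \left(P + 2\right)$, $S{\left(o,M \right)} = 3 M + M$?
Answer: $\frac{38591}{34} \approx 1135.0$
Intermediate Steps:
$S{\left(o,M \right)} = 4 M$
$Q{\left(P,G \right)} = \left(2 + G\right) \left(2 + P\right)$
$O{\left(I,D \right)} = \frac{-12 + I}{12 + D}$ ($O{\left(I,D \right)} = \frac{I + \left(4 + 2 \cdot 2 + 2 \left(-5\right) + 2 \left(-5\right)\right)}{D + 4 \cdot 3} = \frac{I + \left(4 + 4 - 10 - 10\right)}{D + 12} = \frac{I - 12}{12 + D} = \frac{-12 + I}{12 + D}$)
$l O{\left(-25,22 \right)} = - 1043 \frac{-12 - 25}{12 + 22} = - 1043 \cdot \frac{1}{34} \left(-37\right) = \left(-1043\right) \left(- \frac{37}{34}\right) = \frac{38591}{34}$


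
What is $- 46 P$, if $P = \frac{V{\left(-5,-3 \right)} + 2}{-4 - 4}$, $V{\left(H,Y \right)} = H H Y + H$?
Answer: $- \frac{897}{2} \approx -448.5$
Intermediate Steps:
$V{\left(H,Y \right)} = H + Y H^{2}$ ($V{\left(H,Y \right)} = H^{2} Y + H = Y H^{2} + H = H + Y H^{2}$)
$P = \frac{39}{4}$ ($P = \frac{- 5 \left(1 - -15\right) + 2}{-4 - 4} = \frac{- 5 \left(1 + 15\right) + 2}{-8} = \left(\left(-5\right) 16 + 2\right) \left(- \frac{1}{8}\right) = \left(-80 + 2\right) \left(- \frac{1}{8}\right) = \left(-78\right) \left(- \frac{1}{8}\right) = \frac{39}{4} \approx 9.75$)
$- 46 P = \left(-46\right) \frac{39}{4} = - \frac{897}{2}$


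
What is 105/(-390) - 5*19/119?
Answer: -3303/3094 ≈ -1.0676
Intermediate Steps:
105/(-390) - 5*19/119 = 105*(-1/390) - 95*1/119 = -7/26 - 95/119 = -3303/3094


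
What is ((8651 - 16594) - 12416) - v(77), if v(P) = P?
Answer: -20436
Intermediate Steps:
((8651 - 16594) - 12416) - v(77) = ((8651 - 16594) - 12416) - 1*77 = (-7943 - 12416) - 77 = -20359 - 77 = -20436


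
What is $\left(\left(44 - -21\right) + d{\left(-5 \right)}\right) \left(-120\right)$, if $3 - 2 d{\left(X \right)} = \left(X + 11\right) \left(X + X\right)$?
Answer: $-11580$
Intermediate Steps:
$d{\left(X \right)} = \frac{3}{2} - X \left(11 + X\right)$ ($d{\left(X \right)} = \frac{3}{2} - \frac{\left(X + 11\right) \left(X + X\right)}{2} = \frac{3}{2} - \frac{\left(11 + X\right) 2 X}{2} = \frac{3}{2} - \frac{2 X \left(11 + X\right)}{2} = \frac{3}{2} - X \left(11 + X\right)$)
$\left(\left(44 - -21\right) + d{\left(-5 \right)}\right) \left(-120\right) = \left(\left(44 - -21\right) - - \frac{63}{2}\right) \left(-120\right) = \left(\left(44 + 21\right) + \left(\frac{3}{2} - 25 + 55\right)\right) \left(-120\right) = \left(65 + \left(\frac{3}{2} - 25 + 55\right)\right) \left(-120\right) = \left(65 + \frac{63}{2}\right) \left(-120\right) = \frac{193}{2} \left(-120\right) = -11580$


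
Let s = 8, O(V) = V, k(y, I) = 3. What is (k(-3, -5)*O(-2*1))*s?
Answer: -48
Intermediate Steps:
(k(-3, -5)*O(-2*1))*s = (3*(-2*1))*8 = (3*(-2))*8 = -6*8 = -48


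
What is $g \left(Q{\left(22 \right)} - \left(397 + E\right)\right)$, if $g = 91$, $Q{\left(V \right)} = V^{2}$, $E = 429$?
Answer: $-31122$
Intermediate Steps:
$g \left(Q{\left(22 \right)} - \left(397 + E\right)\right) = 91 \left(22^{2} - 826\right) = 91 \left(484 - 826\right) = 91 \left(-342\right) = -31122$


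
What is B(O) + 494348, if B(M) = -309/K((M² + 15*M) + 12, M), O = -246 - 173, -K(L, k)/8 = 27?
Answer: 35593159/72 ≈ 4.9435e+5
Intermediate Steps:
K(L, k) = -216 (K(L, k) = -8*27 = -216)
O = -419
B(M) = 103/72 (B(M) = -309/(-216) = -309*(-1/216) = 103/72)
B(O) + 494348 = 103/72 + 494348 = 35593159/72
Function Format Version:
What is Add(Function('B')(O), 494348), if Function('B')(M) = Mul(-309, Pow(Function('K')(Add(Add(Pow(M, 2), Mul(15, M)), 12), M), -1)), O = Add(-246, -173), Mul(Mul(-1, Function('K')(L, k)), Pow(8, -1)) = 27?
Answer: Rational(35593159, 72) ≈ 4.9435e+5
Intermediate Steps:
Function('K')(L, k) = -216 (Function('K')(L, k) = Mul(-8, 27) = -216)
O = -419
Function('B')(M) = Rational(103, 72) (Function('B')(M) = Mul(-309, Pow(-216, -1)) = Mul(-309, Rational(-1, 216)) = Rational(103, 72))
Add(Function('B')(O), 494348) = Add(Rational(103, 72), 494348) = Rational(35593159, 72)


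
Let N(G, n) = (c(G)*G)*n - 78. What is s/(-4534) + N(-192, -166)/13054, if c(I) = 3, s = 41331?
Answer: -53182791/29593418 ≈ -1.7971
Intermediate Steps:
N(G, n) = -78 + 3*G*n (N(G, n) = (3*G)*n - 78 = 3*G*n - 78 = -78 + 3*G*n)
s/(-4534) + N(-192, -166)/13054 = 41331/(-4534) + (-78 + 3*(-192)*(-166))/13054 = 41331*(-1/4534) + (-78 + 95616)*(1/13054) = -41331/4534 + 95538*(1/13054) = -41331/4534 + 47769/6527 = -53182791/29593418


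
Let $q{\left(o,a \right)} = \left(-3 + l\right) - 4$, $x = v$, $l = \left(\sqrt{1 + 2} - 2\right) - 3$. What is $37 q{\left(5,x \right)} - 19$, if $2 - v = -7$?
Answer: $-463 + 37 \sqrt{3} \approx -398.91$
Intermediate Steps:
$l = -5 + \sqrt{3}$ ($l = \left(\sqrt{3} - 2\right) - 3 = \left(-2 + \sqrt{3}\right) - 3 = -5 + \sqrt{3} \approx -3.2679$)
$v = 9$ ($v = 2 - -7 = 2 + 7 = 9$)
$x = 9$
$q{\left(o,a \right)} = -12 + \sqrt{3}$ ($q{\left(o,a \right)} = \left(-3 - \left(5 - \sqrt{3}\right)\right) - 4 = \left(-8 + \sqrt{3}\right) - 4 = -12 + \sqrt{3}$)
$37 q{\left(5,x \right)} - 19 = 37 \left(-12 + \sqrt{3}\right) - 19 = \left(-444 + 37 \sqrt{3}\right) - 19 = -463 + 37 \sqrt{3}$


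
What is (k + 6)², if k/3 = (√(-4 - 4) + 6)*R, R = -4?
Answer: 3204 + 3168*I*√2 ≈ 3204.0 + 4480.2*I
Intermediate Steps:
k = -72 - 24*I*√2 (k = 3*((√(-4 - 4) + 6)*(-4)) = 3*((√(-8) + 6)*(-4)) = 3*((2*I*√2 + 6)*(-4)) = 3*((6 + 2*I*√2)*(-4)) = 3*(-24 - 8*I*√2) = -72 - 24*I*√2 ≈ -72.0 - 33.941*I)
(k + 6)² = ((-72 - 24*I*√2) + 6)² = (-66 - 24*I*√2)²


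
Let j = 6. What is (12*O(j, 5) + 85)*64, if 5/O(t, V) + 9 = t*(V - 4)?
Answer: 4160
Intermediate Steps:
O(t, V) = 5/(-9 + t*(-4 + V)) (O(t, V) = 5/(-9 + t*(V - 4)) = 5/(-9 + t*(-4 + V)))
(12*O(j, 5) + 85)*64 = (12*(5/(-9 - 4*6 + 5*6)) + 85)*64 = (12*(5/(-9 - 24 + 30)) + 85)*64 = (12*(5/(-3)) + 85)*64 = (12*(5*(-⅓)) + 85)*64 = (12*(-5/3) + 85)*64 = (-20 + 85)*64 = 65*64 = 4160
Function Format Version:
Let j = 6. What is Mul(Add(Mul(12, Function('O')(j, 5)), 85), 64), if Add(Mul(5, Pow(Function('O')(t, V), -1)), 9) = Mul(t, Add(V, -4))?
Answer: 4160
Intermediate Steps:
Function('O')(t, V) = Mul(5, Pow(Add(-9, Mul(t, Add(-4, V))), -1)) (Function('O')(t, V) = Mul(5, Pow(Add(-9, Mul(t, Add(V, -4))), -1)) = Mul(5, Pow(Add(-9, Mul(t, Add(-4, V))), -1)))
Mul(Add(Mul(12, Function('O')(j, 5)), 85), 64) = Mul(Add(Mul(12, Mul(5, Pow(Add(-9, Mul(-4, 6), Mul(5, 6)), -1))), 85), 64) = Mul(Add(Mul(12, Mul(5, Pow(Add(-9, -24, 30), -1))), 85), 64) = Mul(Add(Mul(12, Mul(5, Pow(-3, -1))), 85), 64) = Mul(Add(Mul(12, Mul(5, Rational(-1, 3))), 85), 64) = Mul(Add(Mul(12, Rational(-5, 3)), 85), 64) = Mul(Add(-20, 85), 64) = Mul(65, 64) = 4160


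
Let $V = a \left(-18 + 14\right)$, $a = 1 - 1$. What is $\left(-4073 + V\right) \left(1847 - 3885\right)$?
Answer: $8300774$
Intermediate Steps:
$a = 0$
$V = 0$ ($V = 0 \left(-18 + 14\right) = 0 \left(-4\right) = 0$)
$\left(-4073 + V\right) \left(1847 - 3885\right) = \left(-4073 + 0\right) \left(1847 - 3885\right) = \left(-4073\right) \left(-2038\right) = 8300774$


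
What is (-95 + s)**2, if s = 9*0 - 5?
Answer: 10000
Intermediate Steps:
s = -5 (s = 0 - 5 = -5)
(-95 + s)**2 = (-95 - 5)**2 = (-100)**2 = 10000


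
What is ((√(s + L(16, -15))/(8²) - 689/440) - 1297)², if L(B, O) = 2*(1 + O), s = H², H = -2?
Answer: 2611700264213/1548800 - 571369*I*√6/7040 ≈ 1.6863e+6 - 198.8*I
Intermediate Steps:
s = 4 (s = (-2)² = 4)
L(B, O) = 2 + 2*O
((√(s + L(16, -15))/(8²) - 689/440) - 1297)² = ((√(4 + (2 + 2*(-15)))/(8²) - 689/440) - 1297)² = ((√(4 + (2 - 30))/64 - 689*1/440) - 1297)² = ((√(4 - 28)*(1/64) - 689/440) - 1297)² = ((√(-24)*(1/64) - 689/440) - 1297)² = (((2*I*√6)*(1/64) - 689/440) - 1297)² = ((I*√6/32 - 689/440) - 1297)² = ((-689/440 + I*√6/32) - 1297)² = (-571369/440 + I*√6/32)²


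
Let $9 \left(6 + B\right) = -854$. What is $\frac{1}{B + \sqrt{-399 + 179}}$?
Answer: $- \frac{2043}{210571} - \frac{81 i \sqrt{55}}{421142} \approx -0.0097022 - 0.0014264 i$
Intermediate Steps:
$B = - \frac{908}{9}$ ($B = -6 + \frac{1}{9} \left(-854\right) = -6 - \frac{854}{9} = - \frac{908}{9} \approx -100.89$)
$\frac{1}{B + \sqrt{-399 + 179}} = \frac{1}{- \frac{908}{9} + \sqrt{-399 + 179}} = \frac{1}{- \frac{908}{9} + \sqrt{-220}} = \frac{1}{- \frac{908}{9} + 2 i \sqrt{55}}$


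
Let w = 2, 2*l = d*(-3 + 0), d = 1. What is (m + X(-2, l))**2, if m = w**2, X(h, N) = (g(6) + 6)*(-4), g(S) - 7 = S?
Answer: 5184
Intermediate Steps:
l = -3/2 (l = (1*(-3 + 0))/2 = (1*(-3))/2 = (1/2)*(-3) = -3/2 ≈ -1.5000)
g(S) = 7 + S
X(h, N) = -76 (X(h, N) = ((7 + 6) + 6)*(-4) = (13 + 6)*(-4) = 19*(-4) = -76)
m = 4 (m = 2**2 = 4)
(m + X(-2, l))**2 = (4 - 76)**2 = (-72)**2 = 5184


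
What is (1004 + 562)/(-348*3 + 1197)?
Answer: 174/17 ≈ 10.235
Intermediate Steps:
(1004 + 562)/(-348*3 + 1197) = 1566/(-1044 + 1197) = 1566/153 = 1566*(1/153) = 174/17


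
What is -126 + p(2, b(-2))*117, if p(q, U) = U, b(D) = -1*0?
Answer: -126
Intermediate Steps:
b(D) = 0
-126 + p(2, b(-2))*117 = -126 + 0*117 = -126 + 0 = -126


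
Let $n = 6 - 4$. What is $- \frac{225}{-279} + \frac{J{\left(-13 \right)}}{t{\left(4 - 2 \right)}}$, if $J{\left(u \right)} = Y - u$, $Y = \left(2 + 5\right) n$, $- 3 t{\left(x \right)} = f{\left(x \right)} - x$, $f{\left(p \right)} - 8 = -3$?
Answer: $- \frac{812}{31} \approx -26.194$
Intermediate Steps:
$f{\left(p \right)} = 5$ ($f{\left(p \right)} = 8 - 3 = 5$)
$n = 2$ ($n = 6 - 4 = 2$)
$t{\left(x \right)} = - \frac{5}{3} + \frac{x}{3}$ ($t{\left(x \right)} = - \frac{5 - x}{3} = - \frac{5}{3} + \frac{x}{3}$)
$Y = 14$ ($Y = \left(2 + 5\right) 2 = 7 \cdot 2 = 14$)
$J{\left(u \right)} = 14 - u$
$- \frac{225}{-279} + \frac{J{\left(-13 \right)}}{t{\left(4 - 2 \right)}} = - \frac{225}{-279} + \frac{14 - -13}{- \frac{5}{3} + \frac{4 - 2}{3}} = \left(-225\right) \left(- \frac{1}{279}\right) + \frac{14 + 13}{- \frac{5}{3} + \frac{4 - 2}{3}} = \frac{25}{31} + \frac{27}{- \frac{5}{3} + \frac{1}{3} \cdot 2} = \frac{25}{31} + \frac{27}{- \frac{5}{3} + \frac{2}{3}} = \frac{25}{31} + \frac{27}{-1} = \frac{25}{31} + 27 \left(-1\right) = \frac{25}{31} - 27 = - \frac{812}{31}$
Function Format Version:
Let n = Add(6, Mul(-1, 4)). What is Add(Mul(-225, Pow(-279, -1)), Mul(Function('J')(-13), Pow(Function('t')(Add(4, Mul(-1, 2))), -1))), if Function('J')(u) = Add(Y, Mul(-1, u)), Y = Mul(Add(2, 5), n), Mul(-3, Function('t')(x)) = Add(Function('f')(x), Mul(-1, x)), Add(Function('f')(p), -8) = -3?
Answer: Rational(-812, 31) ≈ -26.194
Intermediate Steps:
Function('f')(p) = 5 (Function('f')(p) = Add(8, -3) = 5)
n = 2 (n = Add(6, -4) = 2)
Function('t')(x) = Add(Rational(-5, 3), Mul(Rational(1, 3), x)) (Function('t')(x) = Mul(Rational(-1, 3), Add(5, Mul(-1, x))) = Add(Rational(-5, 3), Mul(Rational(1, 3), x)))
Y = 14 (Y = Mul(Add(2, 5), 2) = Mul(7, 2) = 14)
Function('J')(u) = Add(14, Mul(-1, u))
Add(Mul(-225, Pow(-279, -1)), Mul(Function('J')(-13), Pow(Function('t')(Add(4, Mul(-1, 2))), -1))) = Add(Mul(-225, Pow(-279, -1)), Mul(Add(14, Mul(-1, -13)), Pow(Add(Rational(-5, 3), Mul(Rational(1, 3), Add(4, Mul(-1, 2)))), -1))) = Add(Mul(-225, Rational(-1, 279)), Mul(Add(14, 13), Pow(Add(Rational(-5, 3), Mul(Rational(1, 3), Add(4, -2))), -1))) = Add(Rational(25, 31), Mul(27, Pow(Add(Rational(-5, 3), Mul(Rational(1, 3), 2)), -1))) = Add(Rational(25, 31), Mul(27, Pow(Add(Rational(-5, 3), Rational(2, 3)), -1))) = Add(Rational(25, 31), Mul(27, Pow(-1, -1))) = Add(Rational(25, 31), Mul(27, -1)) = Add(Rational(25, 31), -27) = Rational(-812, 31)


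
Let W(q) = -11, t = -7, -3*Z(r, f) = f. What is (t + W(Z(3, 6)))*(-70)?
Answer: 1260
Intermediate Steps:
Z(r, f) = -f/3
(t + W(Z(3, 6)))*(-70) = (-7 - 11)*(-70) = -18*(-70) = 1260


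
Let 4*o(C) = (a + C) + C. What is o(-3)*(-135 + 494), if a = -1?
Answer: -2513/4 ≈ -628.25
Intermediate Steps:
o(C) = -¼ + C/2 (o(C) = ((-1 + C) + C)/4 = (-1 + 2*C)/4 = -¼ + C/2)
o(-3)*(-135 + 494) = (-¼ + (½)*(-3))*(-135 + 494) = (-¼ - 3/2)*359 = -7/4*359 = -2513/4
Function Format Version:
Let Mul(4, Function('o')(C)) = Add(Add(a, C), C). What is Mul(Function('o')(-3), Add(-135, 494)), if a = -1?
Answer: Rational(-2513, 4) ≈ -628.25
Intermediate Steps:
Function('o')(C) = Add(Rational(-1, 4), Mul(Rational(1, 2), C)) (Function('o')(C) = Mul(Rational(1, 4), Add(Add(-1, C), C)) = Mul(Rational(1, 4), Add(-1, Mul(2, C))) = Add(Rational(-1, 4), Mul(Rational(1, 2), C)))
Mul(Function('o')(-3), Add(-135, 494)) = Mul(Add(Rational(-1, 4), Mul(Rational(1, 2), -3)), Add(-135, 494)) = Mul(Add(Rational(-1, 4), Rational(-3, 2)), 359) = Mul(Rational(-7, 4), 359) = Rational(-2513, 4)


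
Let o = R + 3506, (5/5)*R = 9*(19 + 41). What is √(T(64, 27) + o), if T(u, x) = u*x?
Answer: √5774 ≈ 75.987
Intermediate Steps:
R = 540 (R = 9*(19 + 41) = 9*60 = 540)
o = 4046 (o = 540 + 3506 = 4046)
√(T(64, 27) + o) = √(64*27 + 4046) = √(1728 + 4046) = √5774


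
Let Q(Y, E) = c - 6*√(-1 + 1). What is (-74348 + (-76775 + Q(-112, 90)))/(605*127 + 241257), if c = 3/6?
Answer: -302245/636184 ≈ -0.47509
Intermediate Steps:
c = ½ (c = 3*(⅙) = ½ ≈ 0.50000)
Q(Y, E) = ½ (Q(Y, E) = ½ - 6*√(-1 + 1) = ½ - 6*√0 = ½ - 6*0 = ½ + 0 = ½)
(-74348 + (-76775 + Q(-112, 90)))/(605*127 + 241257) = (-74348 + (-76775 + ½))/(605*127 + 241257) = (-74348 - 153549/2)/(76835 + 241257) = -302245/2/318092 = -302245/2*1/318092 = -302245/636184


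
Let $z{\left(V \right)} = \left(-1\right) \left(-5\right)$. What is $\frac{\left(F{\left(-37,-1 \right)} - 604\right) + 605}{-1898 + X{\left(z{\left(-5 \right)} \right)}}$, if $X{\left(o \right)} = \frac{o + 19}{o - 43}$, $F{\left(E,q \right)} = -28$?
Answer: $\frac{513}{36074} \approx 0.014221$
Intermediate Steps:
$z{\left(V \right)} = 5$
$X{\left(o \right)} = \frac{19 + o}{-43 + o}$
$\frac{\left(F{\left(-37,-1 \right)} - 604\right) + 605}{-1898 + X{\left(z{\left(-5 \right)} \right)}} = \frac{\left(-28 - 604\right) + 605}{-1898 + \frac{19 + 5}{-43 + 5}} = \frac{-632 + 605}{-1898 + \frac{1}{-38} \cdot 24} = - \frac{27}{-1898 - \frac{12}{19}} = - \frac{27}{- \frac{36074}{19}} = \left(-27\right) \left(- \frac{19}{36074}\right) = \frac{513}{36074}$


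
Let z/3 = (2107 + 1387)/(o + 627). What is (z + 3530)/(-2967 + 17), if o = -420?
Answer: -123532/101775 ≈ -1.2138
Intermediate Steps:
z = 3494/69 (z = 3*((2107 + 1387)/(-420 + 627)) = 3*(3494/207) = 3494/69 ≈ 50.638)
(z + 3530)/(-2967 + 17) = (3494/69 + 3530)/(-2967 + 17) = (247064/69)/(-2950) = (247064/69)*(-1/2950) = -123532/101775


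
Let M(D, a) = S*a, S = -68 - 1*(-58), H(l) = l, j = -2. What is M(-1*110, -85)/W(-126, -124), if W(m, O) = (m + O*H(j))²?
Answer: 425/7442 ≈ 0.057108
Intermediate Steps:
W(m, O) = (m - 2*O)² (W(m, O) = (m + O*(-2))² = (m - 2*O)²)
S = -10 (S = -68 + 58 = -10)
M(D, a) = -10*a
M(-1*110, -85)/W(-126, -124) = (-10*(-85))/((-126 - 2*(-124))²) = 850/((-126 + 248)²) = 850/(122²) = 850/14884 = 850*(1/14884) = 425/7442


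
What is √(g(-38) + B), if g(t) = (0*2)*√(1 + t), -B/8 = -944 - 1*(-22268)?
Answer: 4*I*√10662 ≈ 413.03*I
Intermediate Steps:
B = -170592 (B = -8*(-944 - 1*(-22268)) = -8*(-944 + 22268) = -8*21324 = -170592)
g(t) = 0 (g(t) = 0*√(1 + t) = 0)
√(g(-38) + B) = √(0 - 170592) = √(-170592) = 4*I*√10662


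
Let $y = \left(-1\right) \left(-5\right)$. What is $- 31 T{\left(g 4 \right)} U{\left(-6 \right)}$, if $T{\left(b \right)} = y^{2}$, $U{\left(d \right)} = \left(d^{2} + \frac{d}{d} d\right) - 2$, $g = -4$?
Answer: $-21700$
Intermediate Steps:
$U{\left(d \right)} = -2 + d + d^{2}$ ($U{\left(d \right)} = \left(d^{2} + 1 d\right) - 2 = \left(d^{2} + d\right) - 2 = \left(d + d^{2}\right) - 2 = -2 + d + d^{2}$)
$y = 5$
$T{\left(b \right)} = 25$ ($T{\left(b \right)} = 5^{2} = 25$)
$- 31 T{\left(g 4 \right)} U{\left(-6 \right)} = \left(-31\right) 25 \left(-2 - 6 + \left(-6\right)^{2}\right) = - 775 \left(-2 - 6 + 36\right) = \left(-775\right) 28 = -21700$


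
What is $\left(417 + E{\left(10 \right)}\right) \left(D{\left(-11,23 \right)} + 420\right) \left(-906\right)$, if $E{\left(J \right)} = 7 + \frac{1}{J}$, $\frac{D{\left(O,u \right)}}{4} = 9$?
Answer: $- \frac{876054888}{5} \approx -1.7521 \cdot 10^{8}$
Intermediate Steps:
$D{\left(O,u \right)} = 36$ ($D{\left(O,u \right)} = 4 \cdot 9 = 36$)
$\left(417 + E{\left(10 \right)}\right) \left(D{\left(-11,23 \right)} + 420\right) \left(-906\right) = \left(417 + \left(7 + \frac{1}{10}\right)\right) \left(36 + 420\right) \left(-906\right) = \left(417 + \left(7 + \frac{1}{10}\right)\right) 456 \left(-906\right) = \left(417 + \frac{71}{10}\right) 456 \left(-906\right) = \frac{4241}{10} \cdot 456 \left(-906\right) = \frac{966948}{5} \left(-906\right) = - \frac{876054888}{5}$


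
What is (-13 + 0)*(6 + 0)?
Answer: -78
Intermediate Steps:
(-13 + 0)*(6 + 0) = -13*6 = -78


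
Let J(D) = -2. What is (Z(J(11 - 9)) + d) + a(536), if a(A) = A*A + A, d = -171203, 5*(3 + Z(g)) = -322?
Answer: 582808/5 ≈ 1.1656e+5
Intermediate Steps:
Z(g) = -337/5 (Z(g) = -3 + (⅕)*(-322) = -3 - 322/5 = -337/5)
a(A) = A + A² (a(A) = A² + A = A + A²)
(Z(J(11 - 9)) + d) + a(536) = (-337/5 - 171203) + 536*(1 + 536) = -856352/5 + 536*537 = -856352/5 + 287832 = 582808/5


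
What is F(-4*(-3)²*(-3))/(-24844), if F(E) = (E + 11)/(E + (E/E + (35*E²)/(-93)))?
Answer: 3689/3296823644 ≈ 1.1190e-6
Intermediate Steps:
F(E) = (11 + E)/(1 + E - 35*E²/93) (F(E) = (11 + E)/(E + (1 + (35*E²)*(-1/93))) = (11 + E)/(E + (1 - 35*E²/93)) = (11 + E)/(1 + E - 35*E²/93))
F(-4*(-3)²*(-3))/(-24844) = (93*(11 - 4*(-3)²*(-3))/(93 - 35*(-4*(-3)²*(-3))² + 93*(-4*(-3)²*(-3))))/(-24844) = (93*(11 - 4*9*(-3))/(93 - 35*(-4*9*(-3))² + 93*(-4*9*(-3))))*(-1/24844) = (93*(11 - 36*(-3))/(93 - 35*(-36*(-3))² + 93*(-36*(-3))))*(-1/24844) = (93*(11 + 108)/(93 - 35*108² + 93*108))*(-1/24844) = (93*119/(93 - 35*11664 + 10044))*(-1/24844) = (93*119/(93 - 408240 + 10044))*(-1/24844) = (93*119/(-398103))*(-1/24844) = (93*(-1/398103)*119)*(-1/24844) = -3689/132701*(-1/24844) = 3689/3296823644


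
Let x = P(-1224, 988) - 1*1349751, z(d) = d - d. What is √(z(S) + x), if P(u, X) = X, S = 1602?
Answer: 17*I*√4667 ≈ 1161.4*I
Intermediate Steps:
z(d) = 0
x = -1348763 (x = 988 - 1*1349751 = 988 - 1349751 = -1348763)
√(z(S) + x) = √(0 - 1348763) = √(-1348763) = 17*I*√4667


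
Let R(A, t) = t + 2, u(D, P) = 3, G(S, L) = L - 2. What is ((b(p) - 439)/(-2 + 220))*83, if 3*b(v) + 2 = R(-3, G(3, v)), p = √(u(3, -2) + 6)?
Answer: -54614/327 ≈ -167.02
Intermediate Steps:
G(S, L) = -2 + L
p = 3 (p = √(3 + 6) = √9 = 3)
R(A, t) = 2 + t
b(v) = -⅔ + v/3 (b(v) = -⅔ + (2 + (-2 + v))/3 = -⅔ + v/3)
((b(p) - 439)/(-2 + 220))*83 = (((-⅔ + (⅓)*3) - 439)/(-2 + 220))*83 = (((-⅔ + 1) - 439)/218)*83 = ((⅓ - 439)*(1/218))*83 = -1316/3*1/218*83 = -658/327*83 = -54614/327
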